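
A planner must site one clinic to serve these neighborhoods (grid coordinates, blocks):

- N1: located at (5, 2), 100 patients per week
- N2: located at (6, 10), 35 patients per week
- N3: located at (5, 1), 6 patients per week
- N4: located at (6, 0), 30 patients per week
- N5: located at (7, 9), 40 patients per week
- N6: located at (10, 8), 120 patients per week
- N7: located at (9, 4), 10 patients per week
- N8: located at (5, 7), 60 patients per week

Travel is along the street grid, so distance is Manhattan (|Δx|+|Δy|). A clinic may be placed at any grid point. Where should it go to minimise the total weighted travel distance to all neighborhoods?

(6, 7)

Manhattan distance separates: Σwᵢ(|x−xᵢ|+|y−yᵢ|) = Σwᵢ|x−xᵢ| + Σwᵢ|y−yᵢ|, so x and y are optimised independently as 1-D weighted medians.
Total weight W = 401; half = 200.5.
x-coordinate, sorted with cumulative weight:
  x=5 (N1, w=100) cum 100
  x=5 (N3, w=6) cum 106
  x=5 (N8, w=60) cum 166
  x=6 (N2, w=35) cum 201  ← median
  x=6 (N4, w=30) cum 231
  x=7 (N5, w=40) cum 271
  x=9 (N7, w=10) cum 281
  x=10 (N6, w=120) cum 401
⇒ x* = 6
y-coordinate, sorted with cumulative weight:
  y=0 (N4, w=30) cum 30
  y=1 (N3, w=6) cum 36
  y=2 (N1, w=100) cum 136
  y=4 (N7, w=10) cum 146
  y=7 (N8, w=60) cum 206  ← median
  y=8 (N6, w=120) cum 326
  y=9 (N5, w=40) cum 366
  y=10 (N2, w=35) cum 401
⇒ y* = 7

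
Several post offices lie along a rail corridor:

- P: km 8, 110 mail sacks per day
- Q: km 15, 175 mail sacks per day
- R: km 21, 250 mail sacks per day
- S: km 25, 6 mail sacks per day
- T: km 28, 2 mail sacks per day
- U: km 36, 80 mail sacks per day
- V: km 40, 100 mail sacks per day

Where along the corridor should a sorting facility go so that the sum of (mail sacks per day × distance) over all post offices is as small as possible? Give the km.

For a sum of weighted absolute distances on a line, the optimum is the weighted median (not the mean). Total weight W = 723; half-weight = 361.5.
Sort by position and accumulate weight:
  km 8 (P, w=110) → cum 110
  km 15 (Q, w=175) → cum 285
  km 21 (R, w=250) → cum 535  ≥ 361.5 → median here
  km 25 (S, w=6) → cum 541
  km 28 (T, w=2) → cum 543
  km 36 (U, w=80) → cum 623
  km 40 (V, w=100) → cum 723
Optimal location: km 21.

x = 21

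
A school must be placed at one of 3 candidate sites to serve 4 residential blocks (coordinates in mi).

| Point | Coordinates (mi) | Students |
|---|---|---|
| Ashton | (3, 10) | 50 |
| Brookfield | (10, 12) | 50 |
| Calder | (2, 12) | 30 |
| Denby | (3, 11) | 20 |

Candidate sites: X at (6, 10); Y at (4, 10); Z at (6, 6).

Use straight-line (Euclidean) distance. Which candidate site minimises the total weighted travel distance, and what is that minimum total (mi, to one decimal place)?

Total weighted distance at each candidate:
  X (6, 10): total = 571.0
  Y (4, 10): total = 479.4
  Z (6, 6): total = 943.5
Minimum is at Y with total 479.4 mi.

Y, total 479.4 mi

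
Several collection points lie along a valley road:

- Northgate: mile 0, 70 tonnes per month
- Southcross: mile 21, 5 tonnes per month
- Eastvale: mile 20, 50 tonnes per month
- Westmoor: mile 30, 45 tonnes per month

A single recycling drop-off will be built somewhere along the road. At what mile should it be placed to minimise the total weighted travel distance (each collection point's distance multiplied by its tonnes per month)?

For a sum of weighted absolute distances on a line, the optimum is the weighted median (not the mean). Total weight W = 170; half-weight = 85.
Sort by position and accumulate weight:
  mile 0 (Northgate, w=70) → cum 70
  mile 20 (Eastvale, w=50) → cum 120  ≥ 85 → median here
  mile 21 (Southcross, w=5) → cum 125
  mile 30 (Westmoor, w=45) → cum 170
Optimal location: mile 20.

x = 20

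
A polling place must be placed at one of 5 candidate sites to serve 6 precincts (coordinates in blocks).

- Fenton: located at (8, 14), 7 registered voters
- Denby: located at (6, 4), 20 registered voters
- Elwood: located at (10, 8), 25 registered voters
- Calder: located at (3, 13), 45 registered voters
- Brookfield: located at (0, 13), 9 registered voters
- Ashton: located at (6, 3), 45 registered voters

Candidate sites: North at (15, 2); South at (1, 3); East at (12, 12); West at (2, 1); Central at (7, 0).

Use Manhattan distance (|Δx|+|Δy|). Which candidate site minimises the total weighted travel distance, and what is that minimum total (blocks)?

Total weighted distance at each candidate:
  North (15, 2): total = 2347
  South (1, 3): total = 1460
  East (12, 12): total = 1714
  West (2, 1): total = 1629
  Central (7, 0): total = 1605
Minimum is at South with total 1460 blocks.

South, total 1460 blocks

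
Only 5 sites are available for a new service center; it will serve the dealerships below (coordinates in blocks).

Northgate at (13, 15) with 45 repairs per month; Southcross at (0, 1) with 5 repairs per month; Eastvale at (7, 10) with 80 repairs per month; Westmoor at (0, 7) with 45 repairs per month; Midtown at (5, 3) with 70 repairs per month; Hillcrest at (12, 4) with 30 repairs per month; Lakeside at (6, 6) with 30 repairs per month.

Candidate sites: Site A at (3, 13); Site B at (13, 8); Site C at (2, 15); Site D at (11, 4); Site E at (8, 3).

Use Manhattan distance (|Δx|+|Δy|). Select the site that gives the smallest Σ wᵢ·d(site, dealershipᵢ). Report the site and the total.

Site E, total 2505 blocks

Total weighted distance at each candidate:
  Site A (3, 13): total = 3260
  Site B (13, 8): total = 3015
  Site C (2, 15): total = 3895
  Site D (11, 4): total = 2815
  Site E (8, 3): total = 2505
Minimum is at Site E with total 2505 blocks.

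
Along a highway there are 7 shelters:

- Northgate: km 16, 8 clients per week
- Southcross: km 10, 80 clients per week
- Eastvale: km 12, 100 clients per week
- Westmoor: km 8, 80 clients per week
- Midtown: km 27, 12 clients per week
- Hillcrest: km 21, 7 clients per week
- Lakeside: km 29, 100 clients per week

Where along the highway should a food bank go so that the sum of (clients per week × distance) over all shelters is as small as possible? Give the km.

x = 12

For a sum of weighted absolute distances on a line, the optimum is the weighted median (not the mean). Total weight W = 387; half-weight = 193.5.
Sort by position and accumulate weight:
  km 8 (Westmoor, w=80) → cum 80
  km 10 (Southcross, w=80) → cum 160
  km 12 (Eastvale, w=100) → cum 260  ≥ 193.5 → median here
  km 16 (Northgate, w=8) → cum 268
  km 21 (Hillcrest, w=7) → cum 275
  km 27 (Midtown, w=12) → cum 287
  km 29 (Lakeside, w=100) → cum 387
Optimal location: km 12.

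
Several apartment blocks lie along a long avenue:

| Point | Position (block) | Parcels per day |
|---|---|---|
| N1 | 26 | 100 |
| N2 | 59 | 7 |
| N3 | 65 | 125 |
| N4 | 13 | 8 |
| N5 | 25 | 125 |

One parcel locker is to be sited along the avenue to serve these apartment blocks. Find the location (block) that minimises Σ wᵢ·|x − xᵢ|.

x = 26

For a sum of weighted absolute distances on a line, the optimum is the weighted median (not the mean). Total weight W = 365; half-weight = 182.5.
Sort by position and accumulate weight:
  block 13 (N4, w=8) → cum 8
  block 25 (N5, w=125) → cum 133
  block 26 (N1, w=100) → cum 233  ≥ 182.5 → median here
  block 59 (N2, w=7) → cum 240
  block 65 (N3, w=125) → cum 365
Optimal location: block 26.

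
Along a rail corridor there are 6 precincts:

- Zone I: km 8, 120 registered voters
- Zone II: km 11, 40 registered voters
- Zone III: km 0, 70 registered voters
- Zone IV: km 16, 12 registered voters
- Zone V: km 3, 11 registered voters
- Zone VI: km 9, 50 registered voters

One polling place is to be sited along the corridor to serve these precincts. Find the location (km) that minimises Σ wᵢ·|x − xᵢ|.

For a sum of weighted absolute distances on a line, the optimum is the weighted median (not the mean). Total weight W = 303; half-weight = 151.5.
Sort by position and accumulate weight:
  km 0 (Zone III, w=70) → cum 70
  km 3 (Zone V, w=11) → cum 81
  km 8 (Zone I, w=120) → cum 201  ≥ 151.5 → median here
  km 9 (Zone VI, w=50) → cum 251
  km 11 (Zone II, w=40) → cum 291
  km 16 (Zone IV, w=12) → cum 303
Optimal location: km 8.

x = 8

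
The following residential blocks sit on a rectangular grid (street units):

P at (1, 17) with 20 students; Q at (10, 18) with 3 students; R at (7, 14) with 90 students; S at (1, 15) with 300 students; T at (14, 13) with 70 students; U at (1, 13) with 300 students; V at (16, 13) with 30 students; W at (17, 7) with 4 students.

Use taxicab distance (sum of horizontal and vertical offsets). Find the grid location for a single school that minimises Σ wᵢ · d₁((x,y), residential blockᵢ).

Manhattan distance separates: Σwᵢ(|x−xᵢ|+|y−yᵢ|) = Σwᵢ|x−xᵢ| + Σwᵢ|y−yᵢ|, so x and y are optimised independently as 1-D weighted medians.
Total weight W = 817; half = 408.5.
x-coordinate, sorted with cumulative weight:
  x=1 (P, w=20) cum 20
  x=1 (S, w=300) cum 320
  x=1 (U, w=300) cum 620  ← median
  x=7 (R, w=90) cum 710
  x=10 (Q, w=3) cum 713
  x=14 (T, w=70) cum 783
  x=16 (V, w=30) cum 813
  x=17 (W, w=4) cum 817
⇒ x* = 1
y-coordinate, sorted with cumulative weight:
  y=7 (W, w=4) cum 4
  y=13 (T, w=70) cum 74
  y=13 (U, w=300) cum 374
  y=13 (V, w=30) cum 404
  y=14 (R, w=90) cum 494  ← median
  y=15 (S, w=300) cum 794
  y=17 (P, w=20) cum 814
  y=18 (Q, w=3) cum 817
⇒ y* = 14

(1, 14)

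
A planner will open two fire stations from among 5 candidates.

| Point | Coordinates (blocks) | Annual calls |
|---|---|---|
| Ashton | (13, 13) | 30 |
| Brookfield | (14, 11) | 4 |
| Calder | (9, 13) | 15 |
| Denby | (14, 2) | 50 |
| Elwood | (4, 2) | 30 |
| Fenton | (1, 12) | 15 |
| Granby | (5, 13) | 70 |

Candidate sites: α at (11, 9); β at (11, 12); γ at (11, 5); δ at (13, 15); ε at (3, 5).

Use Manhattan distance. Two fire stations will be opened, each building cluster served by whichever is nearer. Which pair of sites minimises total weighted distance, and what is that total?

Evaluate every pair (each demand assigned to the nearer of the two):
  {β, γ}: total = 1391
  {β, ε}: total = 1546
  {γ, δ}: total = 1695
  {α, β}: total = 1711
  {γ, ε}: total = 1741
  {α, ε}: total = 1745
  {α, γ}: total = 1785
  {δ, ε}: total = 1825
  {β, δ}: total = 1921
  {α, δ}: total = 1985
Best pair: {β, γ} with total 1391.

{β, γ}, total 1391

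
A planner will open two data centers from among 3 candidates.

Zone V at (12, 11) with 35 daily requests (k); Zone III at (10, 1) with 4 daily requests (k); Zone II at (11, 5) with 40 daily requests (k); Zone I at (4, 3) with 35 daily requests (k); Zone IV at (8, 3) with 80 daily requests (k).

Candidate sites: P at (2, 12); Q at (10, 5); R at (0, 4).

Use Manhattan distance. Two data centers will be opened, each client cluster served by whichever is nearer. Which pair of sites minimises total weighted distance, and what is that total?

Evaluate every pair (each demand assigned to the nearer of the two):
  {Q, R}: total = 831
  {P, Q}: total = 936
  {P, R}: total = 1812
Best pair: {Q, R} with total 831.

{Q, R}, total 831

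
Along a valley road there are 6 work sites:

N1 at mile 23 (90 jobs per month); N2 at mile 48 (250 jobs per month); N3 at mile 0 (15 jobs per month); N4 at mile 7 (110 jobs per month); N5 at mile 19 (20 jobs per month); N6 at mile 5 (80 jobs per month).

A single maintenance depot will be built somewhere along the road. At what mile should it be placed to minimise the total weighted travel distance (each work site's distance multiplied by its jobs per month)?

x = 23

For a sum of weighted absolute distances on a line, the optimum is the weighted median (not the mean). Total weight W = 565; half-weight = 282.5.
Sort by position and accumulate weight:
  mile 0 (N3, w=15) → cum 15
  mile 5 (N6, w=80) → cum 95
  mile 7 (N4, w=110) → cum 205
  mile 19 (N5, w=20) → cum 225
  mile 23 (N1, w=90) → cum 315  ≥ 282.5 → median here
  mile 48 (N2, w=250) → cum 565
Optimal location: mile 23.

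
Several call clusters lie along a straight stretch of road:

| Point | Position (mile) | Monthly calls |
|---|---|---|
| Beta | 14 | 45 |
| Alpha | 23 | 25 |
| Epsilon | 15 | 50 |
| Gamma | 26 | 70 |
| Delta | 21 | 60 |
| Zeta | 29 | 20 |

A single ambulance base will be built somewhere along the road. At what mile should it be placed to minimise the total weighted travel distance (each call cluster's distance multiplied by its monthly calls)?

x = 21

For a sum of weighted absolute distances on a line, the optimum is the weighted median (not the mean). Total weight W = 270; half-weight = 135.
Sort by position and accumulate weight:
  mile 14 (Beta, w=45) → cum 45
  mile 15 (Epsilon, w=50) → cum 95
  mile 21 (Delta, w=60) → cum 155  ≥ 135 → median here
  mile 23 (Alpha, w=25) → cum 180
  mile 26 (Gamma, w=70) → cum 250
  mile 29 (Zeta, w=20) → cum 270
Optimal location: mile 21.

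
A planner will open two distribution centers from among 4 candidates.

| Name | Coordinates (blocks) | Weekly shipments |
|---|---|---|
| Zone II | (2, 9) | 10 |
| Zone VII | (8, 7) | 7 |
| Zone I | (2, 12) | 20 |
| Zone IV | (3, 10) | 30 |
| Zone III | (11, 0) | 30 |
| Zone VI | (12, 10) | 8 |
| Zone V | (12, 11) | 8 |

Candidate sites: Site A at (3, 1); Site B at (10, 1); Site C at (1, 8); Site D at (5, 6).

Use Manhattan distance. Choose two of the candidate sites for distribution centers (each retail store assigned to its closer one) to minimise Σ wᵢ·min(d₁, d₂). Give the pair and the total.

Evaluate every pair (each demand assigned to the nearer of the two):
  {Site B, Site C}: total = 540
  {Site B, Site D}: total = 692
  {Site A, Site C}: total = 782
  {Site C, Site D}: total = 812
  {Site A, Site B}: total = 900
  {Site A, Site D}: total = 902
Best pair: {Site B, Site C} with total 540.

{Site B, Site C}, total 540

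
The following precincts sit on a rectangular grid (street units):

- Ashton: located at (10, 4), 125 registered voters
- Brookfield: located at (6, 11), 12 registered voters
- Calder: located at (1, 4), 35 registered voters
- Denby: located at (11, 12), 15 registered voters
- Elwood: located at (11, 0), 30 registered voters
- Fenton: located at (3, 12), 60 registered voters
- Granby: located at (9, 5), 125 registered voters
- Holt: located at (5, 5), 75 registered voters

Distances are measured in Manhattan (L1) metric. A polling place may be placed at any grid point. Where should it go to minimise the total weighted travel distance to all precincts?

Manhattan distance separates: Σwᵢ(|x−xᵢ|+|y−yᵢ|) = Σwᵢ|x−xᵢ| + Σwᵢ|y−yᵢ|, so x and y are optimised independently as 1-D weighted medians.
Total weight W = 477; half = 238.5.
x-coordinate, sorted with cumulative weight:
  x=1 (Calder, w=35) cum 35
  x=3 (Fenton, w=60) cum 95
  x=5 (Holt, w=75) cum 170
  x=6 (Brookfield, w=12) cum 182
  x=9 (Granby, w=125) cum 307  ← median
  x=10 (Ashton, w=125) cum 432
  x=11 (Denby, w=15) cum 447
  x=11 (Elwood, w=30) cum 477
⇒ x* = 9
y-coordinate, sorted with cumulative weight:
  y=0 (Elwood, w=30) cum 30
  y=4 (Ashton, w=125) cum 155
  y=4 (Calder, w=35) cum 190
  y=5 (Granby, w=125) cum 315  ← median
  y=5 (Holt, w=75) cum 390
  y=11 (Brookfield, w=12) cum 402
  y=12 (Denby, w=15) cum 417
  y=12 (Fenton, w=60) cum 477
⇒ y* = 5

(9, 5)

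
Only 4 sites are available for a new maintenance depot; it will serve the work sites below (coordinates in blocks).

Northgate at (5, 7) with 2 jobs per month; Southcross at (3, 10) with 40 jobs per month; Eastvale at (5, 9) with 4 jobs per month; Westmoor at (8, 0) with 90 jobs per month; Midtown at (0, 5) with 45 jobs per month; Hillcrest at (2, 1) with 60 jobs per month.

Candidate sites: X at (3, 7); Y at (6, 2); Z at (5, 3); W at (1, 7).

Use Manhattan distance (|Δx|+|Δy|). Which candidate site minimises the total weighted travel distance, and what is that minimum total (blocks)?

Total weighted distance at each candidate:
  X (3, 7): total = 1865
  Y (6, 2): total = 1549
  Z (5, 3): total = 1547
  W (1, 7): total = 2047
Minimum is at Z with total 1547 blocks.

Z, total 1547 blocks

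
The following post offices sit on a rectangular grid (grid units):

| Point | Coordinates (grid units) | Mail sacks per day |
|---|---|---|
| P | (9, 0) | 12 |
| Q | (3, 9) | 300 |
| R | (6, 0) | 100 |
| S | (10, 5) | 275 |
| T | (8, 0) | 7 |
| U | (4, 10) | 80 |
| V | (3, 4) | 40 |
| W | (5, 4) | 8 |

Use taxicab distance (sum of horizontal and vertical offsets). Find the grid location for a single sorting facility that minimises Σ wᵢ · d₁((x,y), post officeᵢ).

Manhattan distance separates: Σwᵢ(|x−xᵢ|+|y−yᵢ|) = Σwᵢ|x−xᵢ| + Σwᵢ|y−yᵢ|, so x and y are optimised independently as 1-D weighted medians.
Total weight W = 822; half = 411.
x-coordinate, sorted with cumulative weight:
  x=3 (Q, w=300) cum 300
  x=3 (V, w=40) cum 340
  x=4 (U, w=80) cum 420  ← median
  x=5 (W, w=8) cum 428
  x=6 (R, w=100) cum 528
  x=8 (T, w=7) cum 535
  x=9 (P, w=12) cum 547
  x=10 (S, w=275) cum 822
⇒ x* = 4
y-coordinate, sorted with cumulative weight:
  y=0 (P, w=12) cum 12
  y=0 (R, w=100) cum 112
  y=0 (T, w=7) cum 119
  y=4 (V, w=40) cum 159
  y=4 (W, w=8) cum 167
  y=5 (S, w=275) cum 442  ← median
  y=9 (Q, w=300) cum 742
  y=10 (U, w=80) cum 822
⇒ y* = 5

(4, 5)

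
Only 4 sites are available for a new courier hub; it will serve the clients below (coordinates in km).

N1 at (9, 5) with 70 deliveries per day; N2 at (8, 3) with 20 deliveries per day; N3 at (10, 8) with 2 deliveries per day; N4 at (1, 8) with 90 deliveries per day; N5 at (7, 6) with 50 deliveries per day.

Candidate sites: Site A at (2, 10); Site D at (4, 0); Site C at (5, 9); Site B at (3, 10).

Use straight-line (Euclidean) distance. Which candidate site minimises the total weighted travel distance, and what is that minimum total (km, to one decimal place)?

Total weighted distance at each candidate:
  Site A (2, 10): total = 1324.4
  Site D (4, 0): total = 1719.3
  Site C (5, 9): total = 1091.7
  Site B (3, 10): total = 1270.7
Minimum is at Site C with total 1091.7 km.

Site C, total 1091.7 km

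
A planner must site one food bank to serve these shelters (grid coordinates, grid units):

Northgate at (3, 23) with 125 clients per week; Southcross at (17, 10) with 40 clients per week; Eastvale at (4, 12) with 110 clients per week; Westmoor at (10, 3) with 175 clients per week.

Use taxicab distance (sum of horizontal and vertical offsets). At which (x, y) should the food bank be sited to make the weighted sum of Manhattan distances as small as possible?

Manhattan distance separates: Σwᵢ(|x−xᵢ|+|y−yᵢ|) = Σwᵢ|x−xᵢ| + Σwᵢ|y−yᵢ|, so x and y are optimised independently as 1-D weighted medians.
Total weight W = 450; half = 225.
x-coordinate, sorted with cumulative weight:
  x=3 (Northgate, w=125) cum 125
  x=4 (Eastvale, w=110) cum 235  ← median
  x=10 (Westmoor, w=175) cum 410
  x=17 (Southcross, w=40) cum 450
⇒ x* = 4
y-coordinate, sorted with cumulative weight:
  y=3 (Westmoor, w=175) cum 175
  y=10 (Southcross, w=40) cum 215
  y=12 (Eastvale, w=110) cum 325  ← median
  y=23 (Northgate, w=125) cum 450
⇒ y* = 12

(4, 12)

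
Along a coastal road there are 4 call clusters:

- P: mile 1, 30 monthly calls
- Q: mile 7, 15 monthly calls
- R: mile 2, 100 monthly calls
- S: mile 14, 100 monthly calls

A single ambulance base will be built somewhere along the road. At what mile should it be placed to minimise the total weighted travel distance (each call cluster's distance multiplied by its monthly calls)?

x = 2

For a sum of weighted absolute distances on a line, the optimum is the weighted median (not the mean). Total weight W = 245; half-weight = 122.5.
Sort by position and accumulate weight:
  mile 1 (P, w=30) → cum 30
  mile 2 (R, w=100) → cum 130  ≥ 122.5 → median here
  mile 7 (Q, w=15) → cum 145
  mile 14 (S, w=100) → cum 245
Optimal location: mile 2.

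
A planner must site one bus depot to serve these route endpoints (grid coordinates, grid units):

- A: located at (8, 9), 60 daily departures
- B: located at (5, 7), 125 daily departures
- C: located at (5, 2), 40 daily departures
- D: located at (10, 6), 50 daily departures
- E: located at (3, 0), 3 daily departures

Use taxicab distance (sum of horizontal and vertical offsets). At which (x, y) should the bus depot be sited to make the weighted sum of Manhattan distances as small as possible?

Manhattan distance separates: Σwᵢ(|x−xᵢ|+|y−yᵢ|) = Σwᵢ|x−xᵢ| + Σwᵢ|y−yᵢ|, so x and y are optimised independently as 1-D weighted medians.
Total weight W = 278; half = 139.
x-coordinate, sorted with cumulative weight:
  x=3 (E, w=3) cum 3
  x=5 (B, w=125) cum 128
  x=5 (C, w=40) cum 168  ← median
  x=8 (A, w=60) cum 228
  x=10 (D, w=50) cum 278
⇒ x* = 5
y-coordinate, sorted with cumulative weight:
  y=0 (E, w=3) cum 3
  y=2 (C, w=40) cum 43
  y=6 (D, w=50) cum 93
  y=7 (B, w=125) cum 218  ← median
  y=9 (A, w=60) cum 278
⇒ y* = 7

(5, 7)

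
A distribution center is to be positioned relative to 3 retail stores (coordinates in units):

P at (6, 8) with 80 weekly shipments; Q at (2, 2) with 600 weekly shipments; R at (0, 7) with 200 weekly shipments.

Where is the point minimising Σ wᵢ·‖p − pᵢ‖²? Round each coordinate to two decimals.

The minimiser of Σwᵢ‖p−pᵢ‖² is the weighted centroid p* = (Σwᵢpᵢ)/(Σwᵢ).
Σwᵢ = 880.
Σwᵢxᵢ = 80·6 + 600·2 + 200·0 = 1680.
Σwᵢyᵢ = 80·8 + 600·2 + 200·7 = 3240.
x* = 1680/880 = 1.91, y* = 3240/880 = 3.68.

(1.91, 3.68)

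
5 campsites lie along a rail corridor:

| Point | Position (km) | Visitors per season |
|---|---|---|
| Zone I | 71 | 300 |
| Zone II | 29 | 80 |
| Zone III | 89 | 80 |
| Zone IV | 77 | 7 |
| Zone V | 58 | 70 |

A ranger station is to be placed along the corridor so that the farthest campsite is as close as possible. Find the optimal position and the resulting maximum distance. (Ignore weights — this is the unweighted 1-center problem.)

The 1-center on a line is the midpoint of the two extreme points: leftmost at 29, rightmost at 89.
Optimal location = (29 + 89)/2 = 59; maximum distance = (89 − 29)/2 = 30.

location 59, max distance 30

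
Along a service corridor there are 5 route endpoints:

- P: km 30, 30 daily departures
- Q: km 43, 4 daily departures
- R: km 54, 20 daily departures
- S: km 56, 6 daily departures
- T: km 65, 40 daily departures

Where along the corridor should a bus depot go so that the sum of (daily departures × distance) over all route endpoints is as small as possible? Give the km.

x = 54

For a sum of weighted absolute distances on a line, the optimum is the weighted median (not the mean). Total weight W = 100; half-weight = 50.
Sort by position and accumulate weight:
  km 30 (P, w=30) → cum 30
  km 43 (Q, w=4) → cum 34
  km 54 (R, w=20) → cum 54  ≥ 50 → median here
  km 56 (S, w=6) → cum 60
  km 65 (T, w=40) → cum 100
Optimal location: km 54.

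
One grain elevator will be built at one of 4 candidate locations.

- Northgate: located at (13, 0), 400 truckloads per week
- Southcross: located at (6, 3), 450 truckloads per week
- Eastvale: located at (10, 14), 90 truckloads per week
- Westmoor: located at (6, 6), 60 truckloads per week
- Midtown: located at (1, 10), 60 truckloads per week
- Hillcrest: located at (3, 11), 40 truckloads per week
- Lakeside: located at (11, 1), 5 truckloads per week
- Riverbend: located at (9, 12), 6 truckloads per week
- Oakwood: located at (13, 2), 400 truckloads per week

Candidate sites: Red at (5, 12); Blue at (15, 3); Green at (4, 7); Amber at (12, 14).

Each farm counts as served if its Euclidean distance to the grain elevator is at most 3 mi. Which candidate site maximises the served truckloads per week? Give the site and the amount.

Blue, covering 400

Coverage radius r = 3 mi; a point is covered iff (Δx)²+(Δy)² ≤ 3² = 9.
  Red (5, 12): covers {Hillcrest} → 40
  Blue (15, 3): covers {Oakwood} → 400
  Green (4, 7): covers {Westmoor} → 60
  Amber (12, 14): covers {Eastvale} → 90
Maximum coverage at Blue: 400 truckloads per week.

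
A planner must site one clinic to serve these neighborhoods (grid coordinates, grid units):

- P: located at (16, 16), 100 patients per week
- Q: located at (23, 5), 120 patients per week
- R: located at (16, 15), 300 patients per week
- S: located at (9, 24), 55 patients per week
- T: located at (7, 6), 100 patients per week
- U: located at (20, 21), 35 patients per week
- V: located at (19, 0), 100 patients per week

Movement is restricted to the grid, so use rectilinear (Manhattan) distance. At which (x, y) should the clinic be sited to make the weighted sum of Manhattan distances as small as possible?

(16, 15)

Manhattan distance separates: Σwᵢ(|x−xᵢ|+|y−yᵢ|) = Σwᵢ|x−xᵢ| + Σwᵢ|y−yᵢ|, so x and y are optimised independently as 1-D weighted medians.
Total weight W = 810; half = 405.
x-coordinate, sorted with cumulative weight:
  x=7 (T, w=100) cum 100
  x=9 (S, w=55) cum 155
  x=16 (P, w=100) cum 255
  x=16 (R, w=300) cum 555  ← median
  x=19 (V, w=100) cum 655
  x=20 (U, w=35) cum 690
  x=23 (Q, w=120) cum 810
⇒ x* = 16
y-coordinate, sorted with cumulative weight:
  y=0 (V, w=100) cum 100
  y=5 (Q, w=120) cum 220
  y=6 (T, w=100) cum 320
  y=15 (R, w=300) cum 620  ← median
  y=16 (P, w=100) cum 720
  y=21 (U, w=35) cum 755
  y=24 (S, w=55) cum 810
⇒ y* = 15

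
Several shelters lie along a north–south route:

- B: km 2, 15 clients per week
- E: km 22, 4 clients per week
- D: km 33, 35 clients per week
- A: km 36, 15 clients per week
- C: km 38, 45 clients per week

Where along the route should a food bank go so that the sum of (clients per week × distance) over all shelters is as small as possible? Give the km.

For a sum of weighted absolute distances on a line, the optimum is the weighted median (not the mean). Total weight W = 114; half-weight = 57.
Sort by position and accumulate weight:
  km 2 (B, w=15) → cum 15
  km 22 (E, w=4) → cum 19
  km 33 (D, w=35) → cum 54
  km 36 (A, w=15) → cum 69  ≥ 57 → median here
  km 38 (C, w=45) → cum 114
Optimal location: km 36.

x = 36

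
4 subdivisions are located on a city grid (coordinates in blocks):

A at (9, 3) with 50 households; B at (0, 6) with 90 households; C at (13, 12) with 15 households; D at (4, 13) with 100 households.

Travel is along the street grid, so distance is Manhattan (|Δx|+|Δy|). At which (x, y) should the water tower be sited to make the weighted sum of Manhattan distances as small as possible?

(4, 6)

Manhattan distance separates: Σwᵢ(|x−xᵢ|+|y−yᵢ|) = Σwᵢ|x−xᵢ| + Σwᵢ|y−yᵢ|, so x and y are optimised independently as 1-D weighted medians.
Total weight W = 255; half = 127.5.
x-coordinate, sorted with cumulative weight:
  x=0 (B, w=90) cum 90
  x=4 (D, w=100) cum 190  ← median
  x=9 (A, w=50) cum 240
  x=13 (C, w=15) cum 255
⇒ x* = 4
y-coordinate, sorted with cumulative weight:
  y=3 (A, w=50) cum 50
  y=6 (B, w=90) cum 140  ← median
  y=12 (C, w=15) cum 155
  y=13 (D, w=100) cum 255
⇒ y* = 6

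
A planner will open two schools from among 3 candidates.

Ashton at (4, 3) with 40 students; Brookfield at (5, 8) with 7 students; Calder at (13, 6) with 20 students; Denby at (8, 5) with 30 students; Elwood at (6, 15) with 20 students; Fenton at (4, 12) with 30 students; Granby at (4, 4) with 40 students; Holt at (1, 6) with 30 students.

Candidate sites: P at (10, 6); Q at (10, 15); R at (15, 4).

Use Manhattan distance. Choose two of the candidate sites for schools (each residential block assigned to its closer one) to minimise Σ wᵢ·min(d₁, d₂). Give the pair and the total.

{P, Q}, total 1499

Evaluate every pair (each demand assigned to the nearer of the two):
  {P, Q}: total = 1499
  {P, R}: total = 1769
  {Q, R}: total = 2154
Best pair: {P, Q} with total 1499.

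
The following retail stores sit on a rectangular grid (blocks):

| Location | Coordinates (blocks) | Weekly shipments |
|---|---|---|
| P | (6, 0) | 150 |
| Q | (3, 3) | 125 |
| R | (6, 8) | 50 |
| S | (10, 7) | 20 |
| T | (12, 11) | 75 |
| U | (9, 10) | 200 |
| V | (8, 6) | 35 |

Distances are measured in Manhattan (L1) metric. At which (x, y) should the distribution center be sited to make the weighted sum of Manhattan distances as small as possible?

Manhattan distance separates: Σwᵢ(|x−xᵢ|+|y−yᵢ|) = Σwᵢ|x−xᵢ| + Σwᵢ|y−yᵢ|, so x and y are optimised independently as 1-D weighted medians.
Total weight W = 655; half = 327.5.
x-coordinate, sorted with cumulative weight:
  x=3 (Q, w=125) cum 125
  x=6 (P, w=150) cum 275
  x=6 (R, w=50) cum 325
  x=8 (V, w=35) cum 360  ← median
  x=9 (U, w=200) cum 560
  x=10 (S, w=20) cum 580
  x=12 (T, w=75) cum 655
⇒ x* = 8
y-coordinate, sorted with cumulative weight:
  y=0 (P, w=150) cum 150
  y=3 (Q, w=125) cum 275
  y=6 (V, w=35) cum 310
  y=7 (S, w=20) cum 330  ← median
  y=8 (R, w=50) cum 380
  y=10 (U, w=200) cum 580
  y=11 (T, w=75) cum 655
⇒ y* = 7

(8, 7)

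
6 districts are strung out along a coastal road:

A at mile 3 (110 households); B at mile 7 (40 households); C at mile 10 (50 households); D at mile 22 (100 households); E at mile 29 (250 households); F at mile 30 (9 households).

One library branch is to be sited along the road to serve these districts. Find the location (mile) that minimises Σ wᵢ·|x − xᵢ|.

For a sum of weighted absolute distances on a line, the optimum is the weighted median (not the mean). Total weight W = 559; half-weight = 279.5.
Sort by position and accumulate weight:
  mile 3 (A, w=110) → cum 110
  mile 7 (B, w=40) → cum 150
  mile 10 (C, w=50) → cum 200
  mile 22 (D, w=100) → cum 300  ≥ 279.5 → median here
  mile 29 (E, w=250) → cum 550
  mile 30 (F, w=9) → cum 559
Optimal location: mile 22.

x = 22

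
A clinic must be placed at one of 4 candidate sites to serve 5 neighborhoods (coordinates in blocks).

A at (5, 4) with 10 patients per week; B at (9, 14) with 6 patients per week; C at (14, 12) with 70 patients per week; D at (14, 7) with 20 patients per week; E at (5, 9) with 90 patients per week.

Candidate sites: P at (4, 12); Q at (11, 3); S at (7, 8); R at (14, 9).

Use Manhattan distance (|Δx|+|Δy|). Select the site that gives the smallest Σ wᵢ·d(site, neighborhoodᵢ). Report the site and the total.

Total weighted distance at each candidate:
  P (4, 12): total = 1492
  Q (11, 3): total = 2208
  S (7, 8): total = 1308
  R (14, 9): total = 1260
Minimum is at R with total 1260 blocks.

R, total 1260 blocks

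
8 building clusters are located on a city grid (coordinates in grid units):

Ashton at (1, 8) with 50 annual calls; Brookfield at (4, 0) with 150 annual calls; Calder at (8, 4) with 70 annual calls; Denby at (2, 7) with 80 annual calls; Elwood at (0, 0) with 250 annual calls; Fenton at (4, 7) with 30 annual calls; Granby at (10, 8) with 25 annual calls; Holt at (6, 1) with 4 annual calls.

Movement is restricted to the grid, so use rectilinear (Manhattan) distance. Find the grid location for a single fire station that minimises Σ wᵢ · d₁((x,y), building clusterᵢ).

Manhattan distance separates: Σwᵢ(|x−xᵢ|+|y−yᵢ|) = Σwᵢ|x−xᵢ| + Σwᵢ|y−yᵢ|, so x and y are optimised independently as 1-D weighted medians.
Total weight W = 659; half = 329.5.
x-coordinate, sorted with cumulative weight:
  x=0 (Elwood, w=250) cum 250
  x=1 (Ashton, w=50) cum 300
  x=2 (Denby, w=80) cum 380  ← median
  x=4 (Brookfield, w=150) cum 530
  x=4 (Fenton, w=30) cum 560
  x=6 (Holt, w=4) cum 564
  x=8 (Calder, w=70) cum 634
  x=10 (Granby, w=25) cum 659
⇒ x* = 2
y-coordinate, sorted with cumulative weight:
  y=0 (Brookfield, w=150) cum 150
  y=0 (Elwood, w=250) cum 400  ← median
  y=1 (Holt, w=4) cum 404
  y=4 (Calder, w=70) cum 474
  y=7 (Denby, w=80) cum 554
  y=7 (Fenton, w=30) cum 584
  y=8 (Ashton, w=50) cum 634
  y=8 (Granby, w=25) cum 659
⇒ y* = 0

(2, 0)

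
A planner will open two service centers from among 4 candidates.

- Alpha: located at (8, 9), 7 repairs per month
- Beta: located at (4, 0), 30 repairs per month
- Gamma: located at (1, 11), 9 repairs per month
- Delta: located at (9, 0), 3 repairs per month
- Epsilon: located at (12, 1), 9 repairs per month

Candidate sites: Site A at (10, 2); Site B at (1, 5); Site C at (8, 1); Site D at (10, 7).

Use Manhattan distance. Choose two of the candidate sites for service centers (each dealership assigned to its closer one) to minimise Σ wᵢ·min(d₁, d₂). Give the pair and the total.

Evaluate every pair (each demand assigned to the nearer of the two):
  {Site B, Site C}: total = 302
  {Site C, Site D}: total = 337
  {Site A, Site C}: total = 392
  {Site A, Site B}: total = 393
  {Site B, Site D}: total = 418
  {Site A, Site D}: total = 421
Best pair: {Site B, Site C} with total 302.

{Site B, Site C}, total 302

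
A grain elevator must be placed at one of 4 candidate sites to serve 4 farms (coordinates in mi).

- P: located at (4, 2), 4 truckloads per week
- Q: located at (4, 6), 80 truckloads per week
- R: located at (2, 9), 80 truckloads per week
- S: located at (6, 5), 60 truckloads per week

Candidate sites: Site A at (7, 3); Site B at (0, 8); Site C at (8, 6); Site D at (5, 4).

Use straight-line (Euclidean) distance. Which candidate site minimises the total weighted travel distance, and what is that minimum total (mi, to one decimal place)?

Total weighted distance at each candidate:
  Site A (7, 3): total = 1111.0
  Site B (0, 8): total = 968.0
  Site C (8, 6): total = 1013.4
  Site D (5, 4): total = 739.2
Minimum is at Site D with total 739.2 mi.

Site D, total 739.2 mi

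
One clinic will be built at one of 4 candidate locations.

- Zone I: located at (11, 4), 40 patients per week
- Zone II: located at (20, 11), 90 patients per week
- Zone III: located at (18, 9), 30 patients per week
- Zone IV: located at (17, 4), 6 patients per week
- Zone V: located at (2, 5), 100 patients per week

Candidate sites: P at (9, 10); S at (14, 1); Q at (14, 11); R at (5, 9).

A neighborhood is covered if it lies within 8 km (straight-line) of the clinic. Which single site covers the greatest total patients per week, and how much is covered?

Coverage radius r = 8 km; a point is covered iff (Δx)²+(Δy)² ≤ 8² = 64.
  P (9, 10): covers {Zone I} → 40
  S (14, 1): covers {Zone I, Zone IV} → 46
  Q (14, 11): covers {Zone I, Zone II, Zone III, Zone IV} → 166
  R (5, 9): covers {Zone I, Zone V} → 140
Maximum coverage at Q: 166 patients per week.

Q, covering 166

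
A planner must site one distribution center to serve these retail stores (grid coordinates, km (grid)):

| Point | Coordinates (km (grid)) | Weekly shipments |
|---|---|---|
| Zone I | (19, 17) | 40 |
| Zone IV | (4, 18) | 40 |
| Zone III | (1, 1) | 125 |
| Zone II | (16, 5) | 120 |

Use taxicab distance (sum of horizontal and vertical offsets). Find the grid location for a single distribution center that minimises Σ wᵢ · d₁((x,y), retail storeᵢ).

(4, 5)

Manhattan distance separates: Σwᵢ(|x−xᵢ|+|y−yᵢ|) = Σwᵢ|x−xᵢ| + Σwᵢ|y−yᵢ|, so x and y are optimised independently as 1-D weighted medians.
Total weight W = 325; half = 162.5.
x-coordinate, sorted with cumulative weight:
  x=1 (Zone III, w=125) cum 125
  x=4 (Zone IV, w=40) cum 165  ← median
  x=16 (Zone II, w=120) cum 285
  x=19 (Zone I, w=40) cum 325
⇒ x* = 4
y-coordinate, sorted with cumulative weight:
  y=1 (Zone III, w=125) cum 125
  y=5 (Zone II, w=120) cum 245  ← median
  y=17 (Zone I, w=40) cum 285
  y=18 (Zone IV, w=40) cum 325
⇒ y* = 5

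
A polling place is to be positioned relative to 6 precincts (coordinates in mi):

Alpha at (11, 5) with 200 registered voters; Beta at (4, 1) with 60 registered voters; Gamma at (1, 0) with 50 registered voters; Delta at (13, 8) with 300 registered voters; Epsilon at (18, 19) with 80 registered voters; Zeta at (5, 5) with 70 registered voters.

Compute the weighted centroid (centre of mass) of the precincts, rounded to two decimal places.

(10.76, 7.01)

The minimiser of Σwᵢ‖p−pᵢ‖² is the weighted centroid p* = (Σwᵢpᵢ)/(Σwᵢ).
Σwᵢ = 760.
Σwᵢxᵢ = 200·11 + 60·4 + 50·1 + 300·13 + 80·18 + 70·5 = 8180.
Σwᵢyᵢ = 200·5 + 60·1 + 50·0 + 300·8 + 80·19 + 70·5 = 5330.
x* = 8180/760 = 10.76, y* = 5330/760 = 7.01.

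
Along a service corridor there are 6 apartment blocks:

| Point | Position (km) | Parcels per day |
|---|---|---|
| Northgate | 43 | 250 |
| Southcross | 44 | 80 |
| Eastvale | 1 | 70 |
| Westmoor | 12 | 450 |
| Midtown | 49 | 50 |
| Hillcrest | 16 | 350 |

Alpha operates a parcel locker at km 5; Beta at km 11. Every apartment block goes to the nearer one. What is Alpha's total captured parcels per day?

70

The indifferent point is the midpoint (5+11)/2 = 8; apartment blocks left of it (closer to Alpha at 5) go to Alpha, those right go to Beta.
  Eastvale at 1 (w=70) → Alpha
  Westmoor at 12 (w=450) → Beta
  Hillcrest at 16 (w=350) → Beta
  Northgate at 43 (w=250) → Beta
  Southcross at 44 (w=80) → Beta
  Midtown at 49 (w=50) → Beta
Alpha captures 70; Beta captures 1180.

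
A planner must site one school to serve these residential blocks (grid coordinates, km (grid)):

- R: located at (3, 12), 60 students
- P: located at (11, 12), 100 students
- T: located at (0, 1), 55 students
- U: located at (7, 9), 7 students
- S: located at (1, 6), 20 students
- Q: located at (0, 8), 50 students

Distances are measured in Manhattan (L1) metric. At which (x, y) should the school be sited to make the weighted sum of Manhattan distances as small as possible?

(3, 12)

Manhattan distance separates: Σwᵢ(|x−xᵢ|+|y−yᵢ|) = Σwᵢ|x−xᵢ| + Σwᵢ|y−yᵢ|, so x and y are optimised independently as 1-D weighted medians.
Total weight W = 292; half = 146.
x-coordinate, sorted with cumulative weight:
  x=0 (T, w=55) cum 55
  x=0 (Q, w=50) cum 105
  x=1 (S, w=20) cum 125
  x=3 (R, w=60) cum 185  ← median
  x=7 (U, w=7) cum 192
  x=11 (P, w=100) cum 292
⇒ x* = 3
y-coordinate, sorted with cumulative weight:
  y=1 (T, w=55) cum 55
  y=6 (S, w=20) cum 75
  y=8 (Q, w=50) cum 125
  y=9 (U, w=7) cum 132
  y=12 (R, w=60) cum 192  ← median
  y=12 (P, w=100) cum 292
⇒ y* = 12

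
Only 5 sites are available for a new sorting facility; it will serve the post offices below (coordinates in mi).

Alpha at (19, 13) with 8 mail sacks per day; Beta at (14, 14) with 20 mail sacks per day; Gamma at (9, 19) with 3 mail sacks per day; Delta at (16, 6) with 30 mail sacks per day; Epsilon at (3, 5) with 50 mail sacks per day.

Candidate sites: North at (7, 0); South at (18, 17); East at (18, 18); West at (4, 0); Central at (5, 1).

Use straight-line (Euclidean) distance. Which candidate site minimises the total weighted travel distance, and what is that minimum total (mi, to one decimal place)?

Total weighted distance at each candidate:
  North (7, 0): total = 1156.6
  South (18, 17): total = 1456.5
  East (18, 18): total = 1538.5
  West (4, 0): total = 1219.3
  Central (5, 1): total = 1105.2
Minimum is at Central with total 1105.2 mi.

Central, total 1105.2 mi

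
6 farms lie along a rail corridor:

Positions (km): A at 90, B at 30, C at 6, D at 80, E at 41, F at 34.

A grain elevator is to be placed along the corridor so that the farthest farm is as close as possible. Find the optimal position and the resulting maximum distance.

The 1-center on a line is the midpoint of the two extreme points: leftmost at 6, rightmost at 90.
Optimal location = (6 + 90)/2 = 48; maximum distance = (90 − 6)/2 = 42.

location 48, max distance 42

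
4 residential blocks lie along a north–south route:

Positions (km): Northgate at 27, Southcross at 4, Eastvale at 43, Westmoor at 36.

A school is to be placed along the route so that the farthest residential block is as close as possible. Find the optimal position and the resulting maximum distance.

location 23.5, max distance 19.5

The 1-center on a line is the midpoint of the two extreme points: leftmost at 4, rightmost at 43.
Optimal location = (4 + 43)/2 = 23.5; maximum distance = (43 − 4)/2 = 19.5.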